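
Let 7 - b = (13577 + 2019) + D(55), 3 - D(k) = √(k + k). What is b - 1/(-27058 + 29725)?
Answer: -41583865/2667 + √110 ≈ -15582.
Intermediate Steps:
D(k) = 3 - √2*√k (D(k) = 3 - √(k + k) = 3 - √(2*k) = 3 - √2*√k)
b = -15592 + √110 (b = 7 - ((13577 + 2019) + (3 - √2*√55)) = 7 - (15596 + (3 - √110)) = 7 - (15599 - √110) = 7 + (-15599 + √110) = -15592 + √110 ≈ -15582.)
b - 1/(-27058 + 29725) = (-15592 + √110) - 1/(-27058 + 29725) = (-15592 + √110) - 1/2667 = -41583865/2667 + √110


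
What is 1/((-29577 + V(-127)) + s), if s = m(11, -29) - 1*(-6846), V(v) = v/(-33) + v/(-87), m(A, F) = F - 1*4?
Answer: -957/21780068 ≈ -4.3939e-5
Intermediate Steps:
m(A, F) = -4 + F (m(A, F) = F - 4 = -4 + F)
V(v) = -40*v/957 (V(v) = v*(-1/33) + v*(-1/87) = -v/33 - v/87 = -40*v/957)
s = 6813 (s = (-4 - 29) - 1*(-6846) = -33 + 6846 = 6813)
1/((-29577 + V(-127)) + s) = 1/((-29577 - 40/957*(-127)) + 6813) = 1/((-29577 + 5080/957) + 6813) = 1/(-28300109/957 + 6813) = 1/(-21780068/957) = -957/21780068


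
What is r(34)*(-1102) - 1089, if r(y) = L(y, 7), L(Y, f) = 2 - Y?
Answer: 34175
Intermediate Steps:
r(y) = 2 - y
r(34)*(-1102) - 1089 = (2 - 1*34)*(-1102) - 1089 = (2 - 34)*(-1102) - 1089 = -32*(-1102) - 1089 = 35264 - 1089 = 34175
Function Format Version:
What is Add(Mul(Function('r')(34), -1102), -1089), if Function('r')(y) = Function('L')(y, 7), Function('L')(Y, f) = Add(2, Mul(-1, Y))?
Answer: 34175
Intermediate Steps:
Function('r')(y) = Add(2, Mul(-1, y))
Add(Mul(Function('r')(34), -1102), -1089) = Add(Mul(Add(2, Mul(-1, 34)), -1102), -1089) = Add(Mul(Add(2, -34), -1102), -1089) = Add(Mul(-32, -1102), -1089) = Add(35264, -1089) = 34175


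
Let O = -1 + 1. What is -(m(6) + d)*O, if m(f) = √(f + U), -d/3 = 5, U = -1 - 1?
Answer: 0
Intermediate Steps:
O = 0
U = -2
d = -15 (d = -3*5 = -15)
m(f) = √(-2 + f) (m(f) = √(f - 2) = √(-2 + f))
-(m(6) + d)*O = -(√(-2 + 6) - 15)*0 = -(√4 - 15)*0 = -(2 - 15)*0 = -(-13)*0 = -1*0 = 0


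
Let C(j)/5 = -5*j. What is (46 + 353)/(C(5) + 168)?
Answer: 399/43 ≈ 9.2791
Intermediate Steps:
C(j) = -25*j (C(j) = 5*(-5*j) = -25*j)
(46 + 353)/(C(5) + 168) = (46 + 353)/(-25*5 + 168) = 399/(-125 + 168) = 399/43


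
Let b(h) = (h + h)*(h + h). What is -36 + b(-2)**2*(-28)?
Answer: -7204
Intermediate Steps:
b(h) = 4*h**2 (b(h) = (2*h)*(2*h) = 4*h**2)
-36 + b(-2)**2*(-28) = -36 + (4*(-2)**2)**2*(-28) = -36 + (4*4)**2*(-28) = -36 + 16**2*(-28) = -36 + 256*(-28) = -36 - 7168 = -7204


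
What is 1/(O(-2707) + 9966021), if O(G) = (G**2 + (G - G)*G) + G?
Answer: 1/17291163 ≈ 5.7833e-8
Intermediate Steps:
O(G) = G + G**2 (O(G) = (G**2 + 0*G) + G = (G**2 + 0) + G = G**2 + G = G + G**2)
1/(O(-2707) + 9966021) = 1/(-2707*(1 - 2707) + 9966021) = 1/(-2707*(-2706) + 9966021) = 1/(7325142 + 9966021) = 1/17291163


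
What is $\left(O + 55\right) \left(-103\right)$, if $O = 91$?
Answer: $-15038$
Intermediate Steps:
$\left(O + 55\right) \left(-103\right) = \left(91 + 55\right) \left(-103\right) = 146 \left(-103\right) = -15038$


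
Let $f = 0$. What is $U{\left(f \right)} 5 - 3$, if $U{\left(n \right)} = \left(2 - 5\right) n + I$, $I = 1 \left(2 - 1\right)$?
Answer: $2$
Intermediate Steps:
$I = 1$ ($I = 1 \cdot 1 = 1$)
$U{\left(n \right)} = 1 - 3 n$ ($U{\left(n \right)} = \left(2 - 5\right) n + 1 = - 3 n + 1 = 1 - 3 n$)
$U{\left(f \right)} 5 - 3 = \left(1 - 0\right) 5 - 3 = \left(1 + 0\right) 5 - 3 = 1 \cdot 5 - 3 = 5 - 3 = 2$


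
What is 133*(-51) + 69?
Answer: -6714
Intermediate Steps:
133*(-51) + 69 = -6783 + 69 = -6714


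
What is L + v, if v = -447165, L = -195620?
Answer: -642785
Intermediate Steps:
L + v = -195620 - 447165 = -642785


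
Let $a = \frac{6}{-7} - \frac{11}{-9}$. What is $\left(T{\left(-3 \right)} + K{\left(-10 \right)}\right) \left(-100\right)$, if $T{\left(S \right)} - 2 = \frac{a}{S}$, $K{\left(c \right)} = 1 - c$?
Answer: $- \frac{243400}{189} \approx -1287.8$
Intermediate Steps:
$a = \frac{23}{63}$ ($a = 6 \left(- \frac{1}{7}\right) - - \frac{11}{9} = - \frac{6}{7} + \frac{11}{9} = \frac{23}{63} \approx 0.36508$)
$T{\left(S \right)} = 2 + \frac{23}{63 S}$
$\left(T{\left(-3 \right)} + K{\left(-10 \right)}\right) \left(-100\right) = \left(\left(2 + \frac{23}{63 \left(-3\right)}\right) + \left(1 - -10\right)\right) \left(-100\right) = \left(\left(2 + \frac{23}{63} \left(- \frac{1}{3}\right)\right) + \left(1 + 10\right)\right) \left(-100\right) = \left(\left(2 - \frac{23}{189}\right) + 11\right) \left(-100\right) = \left(\frac{355}{189} + 11\right) \left(-100\right) = \frac{2434}{189} \left(-100\right) = - \frac{243400}{189}$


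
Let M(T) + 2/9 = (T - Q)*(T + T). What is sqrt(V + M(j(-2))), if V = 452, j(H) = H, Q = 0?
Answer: sqrt(4138)/3 ≈ 21.442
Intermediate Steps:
M(T) = -2/9 + 2*T**2 (M(T) = -2/9 + (T - 1*0)*(T + T) = -2/9 + (T + 0)*(2*T) = -2/9 + T*(2*T) = -2/9 + 2*T**2)
sqrt(V + M(j(-2))) = sqrt(452 + (-2/9 + 2*(-2)**2)) = sqrt(452 + (-2/9 + 2*4)) = sqrt(452 + (-2/9 + 8)) = sqrt(452 + 70/9) = sqrt(4138/9) = sqrt(4138)/3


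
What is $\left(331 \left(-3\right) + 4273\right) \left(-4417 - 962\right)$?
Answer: $-17643120$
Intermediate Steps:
$\left(331 \left(-3\right) + 4273\right) \left(-4417 - 962\right) = \left(-993 + 4273\right) \left(-5379\right) = 3280 \left(-5379\right) = -17643120$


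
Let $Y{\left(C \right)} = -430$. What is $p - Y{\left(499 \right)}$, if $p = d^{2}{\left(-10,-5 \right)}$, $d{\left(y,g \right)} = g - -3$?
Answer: $434$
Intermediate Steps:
$d{\left(y,g \right)} = 3 + g$ ($d{\left(y,g \right)} = g + 3 = 3 + g$)
$p = 4$ ($p = \left(3 - 5\right)^{2} = \left(-2\right)^{2} = 4$)
$p - Y{\left(499 \right)} = 4 - -430 = 4 + 430 = 434$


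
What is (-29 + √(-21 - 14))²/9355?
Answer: (29 - I*√35)²/9355 ≈ 0.086157 - 0.036679*I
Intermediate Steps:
(-29 + √(-21 - 14))²/9355 = (-29 + √(-35))²*(1/9355) = (-29 + I*√35)²*(1/9355) = (-29 + I*√35)²/9355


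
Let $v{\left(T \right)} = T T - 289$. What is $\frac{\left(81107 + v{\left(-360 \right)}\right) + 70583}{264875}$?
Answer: $\frac{281001}{264875} \approx 1.0609$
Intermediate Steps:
$v{\left(T \right)} = -289 + T^{2}$ ($v{\left(T \right)} = T^{2} - 289 = -289 + T^{2}$)
$\frac{\left(81107 + v{\left(-360 \right)}\right) + 70583}{264875} = \frac{\left(81107 - \left(289 - \left(-360\right)^{2}\right)\right) + 70583}{264875} = \left(\left(81107 + \left(-289 + 129600\right)\right) + 70583\right) \frac{1}{264875} = \left(\left(81107 + 129311\right) + 70583\right) \frac{1}{264875} = \left(210418 + 70583\right) \frac{1}{264875} = 281001 \cdot \frac{1}{264875} = \frac{281001}{264875}$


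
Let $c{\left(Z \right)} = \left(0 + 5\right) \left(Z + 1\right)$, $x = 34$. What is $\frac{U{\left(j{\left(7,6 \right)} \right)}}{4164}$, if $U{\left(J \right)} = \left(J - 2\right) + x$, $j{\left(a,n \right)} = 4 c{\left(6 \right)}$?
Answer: $\frac{43}{1041} \approx 0.041306$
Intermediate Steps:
$c{\left(Z \right)} = 5 + 5 Z$ ($c{\left(Z \right)} = 5 \left(1 + Z\right) = 5 + 5 Z$)
$j{\left(a,n \right)} = 140$ ($j{\left(a,n \right)} = 4 \left(5 + 5 \cdot 6\right) = 4 \left(5 + 30\right) = 4 \cdot 35 = 140$)
$U{\left(J \right)} = 32 + J$ ($U{\left(J \right)} = \left(J - 2\right) + 34 = \left(-2 + J\right) + 34 = 32 + J$)
$\frac{U{\left(j{\left(7,6 \right)} \right)}}{4164} = \frac{32 + 140}{4164} = 172 \cdot \frac{1}{4164} = \frac{43}{1041}$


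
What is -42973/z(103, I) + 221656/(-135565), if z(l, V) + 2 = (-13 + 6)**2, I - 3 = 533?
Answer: -5836052577/6371555 ≈ -915.95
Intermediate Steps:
I = 536 (I = 3 + 533 = 536)
z(l, V) = 47 (z(l, V) = -2 + (-13 + 6)**2 = -2 + (-7)**2 = -2 + 49 = 47)
-42973/z(103, I) + 221656/(-135565) = -42973/47 + 221656/(-135565) = -42973*1/47 + 221656*(-1/135565) = -42973/47 - 221656/135565 = -5836052577/6371555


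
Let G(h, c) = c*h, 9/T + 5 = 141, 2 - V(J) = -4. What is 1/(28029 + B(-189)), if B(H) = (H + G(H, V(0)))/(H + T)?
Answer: 2855/80042787 ≈ 3.5668e-5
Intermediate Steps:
V(J) = 6 (V(J) = 2 - 1*(-4) = 2 + 4 = 6)
T = 9/136 (T = 9/(-5 + 141) = 9/136 ≈ 0.066176)
B(H) = 7*H/(9/136 + H) (B(H) = (H + 6*H)/(H + 9/136) = (7*H)/(9/136 + H) = 7*H/(9/136 + H))
1/(28029 + B(-189)) = 1/(28029 + 952*(-189)/(9 + 136*(-189))) = 1/(28029 + 952*(-189)/(9 - 25704)) = 1/(28029 + 952*(-189)/(-25695)) = 1/(28029 + 952*(-189)*(-1/25695)) = 1/(28029 + 19992/2855) = 1/(80042787/2855) = 2855/80042787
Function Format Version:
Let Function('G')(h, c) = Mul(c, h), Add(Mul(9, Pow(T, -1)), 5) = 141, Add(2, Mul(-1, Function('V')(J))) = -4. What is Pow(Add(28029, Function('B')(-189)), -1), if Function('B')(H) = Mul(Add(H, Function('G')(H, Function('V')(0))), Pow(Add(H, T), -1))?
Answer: Rational(2855, 80042787) ≈ 3.5668e-5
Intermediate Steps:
Function('V')(J) = 6 (Function('V')(J) = Add(2, Mul(-1, -4)) = Add(2, 4) = 6)
T = Rational(9, 136) (T = Mul(9, Pow(Add(-5, 141), -1)) = Mul(9, Pow(136, -1)) = Mul(9, Rational(1, 136)) = Rational(9, 136) ≈ 0.066176)
Function('B')(H) = Mul(7, H, Pow(Add(Rational(9, 136), H), -1)) (Function('B')(H) = Mul(Add(H, Mul(6, H)), Pow(Add(H, Rational(9, 136)), -1)) = Mul(Mul(7, H), Pow(Add(Rational(9, 136), H), -1)) = Mul(7, H, Pow(Add(Rational(9, 136), H), -1)))
Pow(Add(28029, Function('B')(-189)), -1) = Pow(Add(28029, Mul(952, -189, Pow(Add(9, Mul(136, -189)), -1))), -1) = Pow(Add(28029, Mul(952, -189, Pow(Add(9, -25704), -1))), -1) = Pow(Add(28029, Mul(952, -189, Pow(-25695, -1))), -1) = Pow(Add(28029, Mul(952, -189, Rational(-1, 25695))), -1) = Pow(Add(28029, Rational(19992, 2855)), -1) = Pow(Rational(80042787, 2855), -1) = Rational(2855, 80042787)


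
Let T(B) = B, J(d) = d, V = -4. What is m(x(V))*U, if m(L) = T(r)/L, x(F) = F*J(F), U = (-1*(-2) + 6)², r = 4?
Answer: 16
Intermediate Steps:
U = 64 (U = (2 + 6)² = 8² = 64)
x(F) = F² (x(F) = F*F = F²)
m(L) = 4/L
m(x(V))*U = (4/((-4)²))*64 = (4/16)*64 = (4*(1/16))*64 = (¼)*64 = 16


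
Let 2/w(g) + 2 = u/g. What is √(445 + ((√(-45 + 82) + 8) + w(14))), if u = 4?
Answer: √(16266 + 36*√37)/6 ≈ 21.399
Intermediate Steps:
w(g) = 2/(-2 + 4/g)
√(445 + ((√(-45 + 82) + 8) + w(14))) = √(445 + ((√(-45 + 82) + 8) - 1*14/(-2 + 14))) = √(445 + ((√37 + 8) - 1*14/12)) = √(445 + ((8 + √37) - 1*14*1/12)) = √(445 + ((8 + √37) - 7/6)) = √(445 + (41/6 + √37)) = √(2711/6 + √37)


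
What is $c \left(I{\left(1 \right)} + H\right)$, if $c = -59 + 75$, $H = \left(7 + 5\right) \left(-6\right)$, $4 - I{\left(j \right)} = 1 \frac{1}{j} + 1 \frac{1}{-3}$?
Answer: $- \frac{3296}{3} \approx -1098.7$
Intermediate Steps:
$I{\left(j \right)} = \frac{13}{3} - \frac{1}{j}$ ($I{\left(j \right)} = 4 - \left(1 \frac{1}{j} + 1 \frac{1}{-3}\right) = 4 - \left(\frac{1}{j} + 1 \left(- \frac{1}{3}\right)\right) = 4 - \left(\frac{1}{j} - \frac{1}{3}\right) = 4 - \left(- \frac{1}{3} + \frac{1}{j}\right) = 4 + \left(\frac{1}{3} - \frac{1}{j}\right) = \frac{13}{3} - \frac{1}{j}$)
$H = -72$ ($H = 12 \left(-6\right) = -72$)
$c = 16$
$c \left(I{\left(1 \right)} + H\right) = 16 \left(\left(\frac{13}{3} - 1^{-1}\right) - 72\right) = 16 \left(\left(\frac{13}{3} - 1\right) - 72\right) = 16 \left(\frac{10}{3} - 72\right) = 16 \left(- \frac{206}{3}\right) = - \frac{3296}{3}$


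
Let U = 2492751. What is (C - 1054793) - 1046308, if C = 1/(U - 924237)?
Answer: -3295606333913/1568514 ≈ -2.1011e+6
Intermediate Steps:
C = 1/1568514 (C = 1/(2492751 - 924237) = 1/1568514 ≈ 6.3755e-7)
(C - 1054793) - 1046308 = (1/1568514 - 1054793) - 1046308 = -1654457587601/1568514 - 1046308 = -3295606333913/1568514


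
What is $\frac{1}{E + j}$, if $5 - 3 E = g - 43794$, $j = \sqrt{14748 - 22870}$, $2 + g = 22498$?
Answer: $\frac{7101}{50432323} - \frac{i \sqrt{8122}}{50432323} \approx 0.0001408 - 1.787 \cdot 10^{-6} i$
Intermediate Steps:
$g = 22496$ ($g = -2 + 22498 = 22496$)
$j = i \sqrt{8122}$ ($j = \sqrt{-8122} = i \sqrt{8122} \approx 90.122 i$)
$E = 7101$ ($E = \frac{5}{3} - \frac{22496 - 43794}{3} = \frac{5}{3} - - \frac{21298}{3} = \frac{5}{3} + \frac{21298}{3} = 7101$)
$\frac{1}{E + j} = \frac{1}{7101 + i \sqrt{8122}}$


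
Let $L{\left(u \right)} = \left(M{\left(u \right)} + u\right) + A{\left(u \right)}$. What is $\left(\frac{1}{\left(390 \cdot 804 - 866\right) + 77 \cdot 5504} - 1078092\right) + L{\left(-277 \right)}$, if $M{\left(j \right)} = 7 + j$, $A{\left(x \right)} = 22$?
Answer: $- \frac{794403577733}{736502} \approx -1.0786 \cdot 10^{6}$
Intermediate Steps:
$L{\left(u \right)} = 29 + 2 u$ ($L{\left(u \right)} = \left(\left(7 + u\right) + u\right) + 22 = \left(7 + 2 u\right) + 22 = 29 + 2 u$)
$\left(\frac{1}{\left(390 \cdot 804 - 866\right) + 77 \cdot 5504} - 1078092\right) + L{\left(-277 \right)} = \left(\frac{1}{\left(390 \cdot 804 - 866\right) + 77 \cdot 5504} - 1078092\right) + \left(29 + 2 \left(-277\right)\right) = \left(\frac{1}{\left(313560 - 866\right) + 423808} - 1078092\right) + \left(29 - 554\right) = \left(\frac{1}{312694 + 423808} - 1078092\right) - 525 = \left(\frac{1}{736502} - 1078092\right) - 525 = - \frac{794016914183}{736502} - 525 = - \frac{794403577733}{736502}$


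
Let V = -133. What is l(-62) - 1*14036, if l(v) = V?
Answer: -14169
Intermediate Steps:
l(v) = -133
l(-62) - 1*14036 = -133 - 1*14036 = -133 - 14036 = -14169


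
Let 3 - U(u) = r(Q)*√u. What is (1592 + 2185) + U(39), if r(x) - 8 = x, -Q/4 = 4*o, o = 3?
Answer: 3780 + 40*√39 ≈ 4029.8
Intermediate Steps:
Q = -48 (Q = -16*3 = -4*12 = -48)
r(x) = 8 + x
U(u) = 3 + 40*√u (U(u) = 3 - (8 - 48)*√u = 3 - (-40)*√u = 3 + 40*√u)
(1592 + 2185) + U(39) = (1592 + 2185) + (3 + 40*√39) = 3777 + (3 + 40*√39) = 3780 + 40*√39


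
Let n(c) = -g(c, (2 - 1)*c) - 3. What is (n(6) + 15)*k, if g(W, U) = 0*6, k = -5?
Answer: -60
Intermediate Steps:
g(W, U) = 0
n(c) = -3 (n(c) = -1*0 - 3 = 0 - 3 = -3)
(n(6) + 15)*k = (-3 + 15)*(-5) = 12*(-5) = -60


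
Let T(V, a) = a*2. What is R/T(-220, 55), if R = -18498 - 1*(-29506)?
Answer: 5504/55 ≈ 100.07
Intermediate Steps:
T(V, a) = 2*a
R = 11008 (R = -18498 + 29506 = 11008)
R/T(-220, 55) = 11008/((2*55)) = 11008/110 = 11008*(1/110) = 5504/55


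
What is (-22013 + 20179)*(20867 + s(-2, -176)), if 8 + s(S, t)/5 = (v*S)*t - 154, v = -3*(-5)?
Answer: -85202138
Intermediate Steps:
v = 15
s(S, t) = -810 + 75*S*t (s(S, t) = -40 + 5*((15*S)*t - 154) = -40 + 5*(15*S*t - 154) = -40 + 5*(-154 + 15*S*t) = -40 + (-770 + 75*S*t) = -810 + 75*S*t)
(-22013 + 20179)*(20867 + s(-2, -176)) = (-22013 + 20179)*(20867 + (-810 + 75*(-2)*(-176))) = -1834*(20867 + (-810 + 26400)) = -1834*(20867 + 25590) = -1834*46457 = -85202138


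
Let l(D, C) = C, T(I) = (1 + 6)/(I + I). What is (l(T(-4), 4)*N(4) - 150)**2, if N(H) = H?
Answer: 17956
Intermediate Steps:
T(I) = 7/(2*I) (T(I) = 7/((2*I)) = 7*(1/(2*I)) = 7/(2*I))
(l(T(-4), 4)*N(4) - 150)**2 = (4*4 - 150)**2 = (16 - 150)**2 = (-134)**2 = 17956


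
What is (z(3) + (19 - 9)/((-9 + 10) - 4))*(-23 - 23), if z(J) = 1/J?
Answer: 138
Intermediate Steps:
(z(3) + (19 - 9)/((-9 + 10) - 4))*(-23 - 23) = (1/3 + (19 - 9)/((-9 + 10) - 4))*(-23 - 23) = (⅓ + 10/(1 - 4))*(-46) = (⅓ + 10/(-3))*(-46) = (⅓ + 10*(-⅓))*(-46) = (⅓ - 10/3)*(-46) = -3*(-46) = 138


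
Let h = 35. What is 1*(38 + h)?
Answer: 73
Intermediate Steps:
1*(38 + h) = 1*(38 + 35) = 1*73 = 73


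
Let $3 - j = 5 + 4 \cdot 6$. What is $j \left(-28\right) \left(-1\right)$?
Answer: $-728$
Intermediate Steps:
$j = -26$ ($j = 3 - \left(5 + 4 \cdot 6\right) = 3 - \left(5 + 24\right) = 3 - 29 = -26$)
$j \left(-28\right) \left(-1\right) = \left(-26\right) \left(-28\right) \left(-1\right) = 728 \left(-1\right) = -728$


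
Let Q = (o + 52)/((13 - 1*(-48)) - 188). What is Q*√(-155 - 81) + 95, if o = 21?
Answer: 95 - 146*I*√59/127 ≈ 95.0 - 8.8303*I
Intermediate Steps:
Q = -73/127 (Q = (21 + 52)/((13 - 1*(-48)) - 188) = 73/((13 + 48) - 188) = 73/(61 - 188) = 73/(-127) = 73*(-1/127) = -73/127 ≈ -0.57480)
Q*√(-155 - 81) + 95 = -73*√(-155 - 81)/127 + 95 = -146*I*√59/127 + 95 = 95 - 146*I*√59/127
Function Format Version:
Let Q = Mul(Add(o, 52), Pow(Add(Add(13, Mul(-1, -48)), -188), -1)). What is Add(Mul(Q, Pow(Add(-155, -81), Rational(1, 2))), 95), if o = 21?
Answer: Add(95, Mul(Rational(-146, 127), I, Pow(59, Rational(1, 2)))) ≈ Add(95.000, Mul(-8.8303, I))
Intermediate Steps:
Q = Rational(-73, 127) (Q = Mul(Add(21, 52), Pow(Add(Add(13, Mul(-1, -48)), -188), -1)) = Mul(73, Pow(Add(Add(13, 48), -188), -1)) = Mul(73, Pow(Add(61, -188), -1)) = Mul(73, Pow(-127, -1)) = Mul(73, Rational(-1, 127)) = Rational(-73, 127) ≈ -0.57480)
Add(Mul(Q, Pow(Add(-155, -81), Rational(1, 2))), 95) = Add(Mul(Rational(-73, 127), Pow(Add(-155, -81), Rational(1, 2))), 95) = Add(Mul(Rational(-73, 127), Pow(-236, Rational(1, 2))), 95) = Add(Mul(Rational(-73, 127), Mul(2, I, Pow(59, Rational(1, 2)))), 95) = Add(Mul(Rational(-146, 127), I, Pow(59, Rational(1, 2))), 95) = Add(95, Mul(Rational(-146, 127), I, Pow(59, Rational(1, 2))))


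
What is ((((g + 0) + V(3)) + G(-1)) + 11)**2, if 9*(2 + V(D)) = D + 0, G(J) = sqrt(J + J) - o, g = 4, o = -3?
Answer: 2383/9 + 98*I*sqrt(2)/3 ≈ 264.78 + 46.198*I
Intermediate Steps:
G(J) = 3 + sqrt(2)*sqrt(J) (G(J) = sqrt(J + J) - 1*(-3) = sqrt(2*J) + 3 = sqrt(2)*sqrt(J) + 3 = 3 + sqrt(2)*sqrt(J))
V(D) = -2 + D/9 (V(D) = -2 + (D + 0)/9 = -2 + D/9)
((((g + 0) + V(3)) + G(-1)) + 11)**2 = ((((4 + 0) + (-2 + (1/9)*3)) + (3 + sqrt(2)*sqrt(-1))) + 11)**2 = (((4 + (-2 + 1/3)) + (3 + sqrt(2)*I)) + 11)**2 = (((4 - 5/3) + (3 + I*sqrt(2))) + 11)**2 = ((7/3 + (3 + I*sqrt(2))) + 11)**2 = ((16/3 + I*sqrt(2)) + 11)**2 = (49/3 + I*sqrt(2))**2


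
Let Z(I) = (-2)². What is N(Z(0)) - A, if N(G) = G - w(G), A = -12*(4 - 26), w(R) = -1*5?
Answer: -255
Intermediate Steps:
Z(I) = 4
w(R) = -5
A = 264 (A = -12*(-22) = 264)
N(G) = 5 + G (N(G) = G - 1*(-5) = G + 5 = 5 + G)
N(Z(0)) - A = (5 + 4) - 1*264 = 9 - 264 = -255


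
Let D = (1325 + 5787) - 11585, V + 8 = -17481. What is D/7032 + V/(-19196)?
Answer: 3093245/11248856 ≈ 0.27498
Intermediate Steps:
V = -17489 (V = -8 - 17481 = -17489)
D = -4473 (D = 7112 - 11585 = -4473)
D/7032 + V/(-19196) = -4473/7032 - 17489/(-19196) = -4473*1/7032 - 17489*(-1/19196) = -1491/2344 + 17489/19196 = 3093245/11248856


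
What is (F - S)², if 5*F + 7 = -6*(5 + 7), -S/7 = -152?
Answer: 29149201/25 ≈ 1.1660e+6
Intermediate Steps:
S = 1064 (S = -7*(-152) = 1064)
F = -79/5 (F = -7/5 + (-6*(5 + 7))/5 = -7/5 + (-6*12)/5 = -7/5 + (⅕)*(-72) = -7/5 - 72/5 = -79/5 ≈ -15.800)
(F - S)² = (-79/5 - 1*1064)² = (-79/5 - 1064)² = (-5399/5)² = 29149201/25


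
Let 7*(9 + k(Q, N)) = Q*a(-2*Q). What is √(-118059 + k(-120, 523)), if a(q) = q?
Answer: 2*I*√1496733/7 ≈ 349.55*I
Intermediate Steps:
k(Q, N) = -9 - 2*Q²/7 (k(Q, N) = -9 + (Q*(-2*Q))/7 = -9 + (-2*Q²)/7 = -9 - 2*Q²/7)
√(-118059 + k(-120, 523)) = √(-118059 + (-9 - 2/7*(-120)²)) = √(-118059 + (-9 - 2/7*14400)) = √(-118059 + (-9 - 28800/7)) = √(-118059 - 28863/7) = √(-855276/7) = 2*I*√1496733/7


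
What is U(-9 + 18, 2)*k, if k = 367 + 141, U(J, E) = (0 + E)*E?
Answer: 2032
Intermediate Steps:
U(J, E) = E**2 (U(J, E) = E*E = E**2)
k = 508
U(-9 + 18, 2)*k = 2**2*508 = 4*508 = 2032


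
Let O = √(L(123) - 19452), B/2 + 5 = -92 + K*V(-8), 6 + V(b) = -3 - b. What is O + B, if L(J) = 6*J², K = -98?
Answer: 2 + √71322 ≈ 269.06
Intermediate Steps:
V(b) = -9 - b (V(b) = -6 + (-3 - b) = -9 - b)
B = 2 (B = -10 + 2*(-92 - 98*(-9 - 1*(-8))) = -10 + 2*(-92 - 98*(-9 + 8)) = -10 + 2*(-92 - 98*(-1)) = -10 + 2*(-92 + 98) = -10 + 2*6 = -10 + 12 = 2)
O = √71322 (O = √(6*123² - 19452) = √(6*15129 - 19452) = √(90774 - 19452) = √71322 ≈ 267.06)
O + B = √71322 + 2 = 2 + √71322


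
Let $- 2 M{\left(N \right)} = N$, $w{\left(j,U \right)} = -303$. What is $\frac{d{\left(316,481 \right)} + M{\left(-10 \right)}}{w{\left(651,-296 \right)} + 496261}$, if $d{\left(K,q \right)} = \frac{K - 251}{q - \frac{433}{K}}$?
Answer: $\frac{778355}{75168882354} \approx 1.0355 \cdot 10^{-5}$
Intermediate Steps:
$M{\left(N \right)} = - \frac{N}{2}$
$d{\left(K,q \right)} = \frac{-251 + K}{q - \frac{433}{K}}$
$\frac{d{\left(316,481 \right)} + M{\left(-10 \right)}}{w{\left(651,-296 \right)} + 496261} = \frac{\frac{316 \left(-251 + 316\right)}{-433 + 316 \cdot 481} - -5}{-303 + 496261} = \frac{316 \frac{1}{-433 + 151996} \cdot 65 + 5}{495958} = \left(316 \cdot \frac{1}{151563} \cdot 65 + 5\right) \frac{1}{495958} = \left(\frac{20540}{151563} + 5\right) \frac{1}{495958} = \frac{778355}{151563} \cdot \frac{1}{495958} = \frac{778355}{75168882354}$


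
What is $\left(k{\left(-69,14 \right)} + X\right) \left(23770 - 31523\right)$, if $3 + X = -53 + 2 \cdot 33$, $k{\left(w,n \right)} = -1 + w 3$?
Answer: $1535094$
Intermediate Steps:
$k{\left(w,n \right)} = -1 + 3 w$
$X = 10$ ($X = -3 + \left(-53 + 2 \cdot 33\right) = -3 + \left(-53 + 66\right) = -3 + 13 = 10$)
$\left(k{\left(-69,14 \right)} + X\right) \left(23770 - 31523\right) = \left(\left(-1 + 3 \left(-69\right)\right) + 10\right) \left(23770 - 31523\right) = \left(\left(-1 - 207\right) + 10\right) \left(-7753\right) = \left(-208 + 10\right) \left(-7753\right) = \left(-198\right) \left(-7753\right) = 1535094$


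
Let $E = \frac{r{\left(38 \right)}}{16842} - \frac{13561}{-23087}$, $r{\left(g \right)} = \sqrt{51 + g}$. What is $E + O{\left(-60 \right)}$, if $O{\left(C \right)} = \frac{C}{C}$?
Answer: $\frac{36648}{23087} + \frac{\sqrt{89}}{16842} \approx 1.5879$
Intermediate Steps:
$O{\left(C \right)} = 1$
$E = \frac{13561}{23087} + \frac{\sqrt{89}}{16842}$ ($E = \frac{\sqrt{51 + 38}}{16842} - \frac{13561}{-23087} = \sqrt{89} \cdot \frac{1}{16842} - - \frac{13561}{23087} = \frac{\sqrt{89}}{16842} + \frac{13561}{23087} = \frac{13561}{23087} + \frac{\sqrt{89}}{16842} \approx 0.58795$)
$E + O{\left(-60 \right)} = \left(\frac{13561}{23087} + \frac{\sqrt{89}}{16842}\right) + 1 = \frac{36648}{23087} + \frac{\sqrt{89}}{16842}$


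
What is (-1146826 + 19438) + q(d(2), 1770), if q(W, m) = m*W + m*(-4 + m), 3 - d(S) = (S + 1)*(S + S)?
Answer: 1982502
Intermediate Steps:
d(S) = 3 - 2*S*(1 + S) (d(S) = 3 - (S + 1)*(S + S) = 3 - (1 + S)*2*S = 3 - 2*S*(1 + S))
q(W, m) = W*m + m*(-4 + m)
(-1146826 + 19438) + q(d(2), 1770) = (-1146826 + 19438) + 1770*(-4 + (3 - 2*2 - 2*2**2) + 1770) = -1127388 + 1770*(-4 + (3 - 4 - 2*4) + 1770) = -1127388 + 1770*(-4 + (3 - 4 - 8) + 1770) = -1127388 + 1770*(-4 - 9 + 1770) = -1127388 + 1770*1757 = -1127388 + 3109890 = 1982502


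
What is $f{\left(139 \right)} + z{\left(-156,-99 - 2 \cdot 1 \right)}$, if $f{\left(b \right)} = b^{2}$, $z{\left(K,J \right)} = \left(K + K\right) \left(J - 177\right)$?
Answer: $106057$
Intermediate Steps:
$z{\left(K,J \right)} = 2 K \left(-177 + J\right)$
$f{\left(139 \right)} + z{\left(-156,-99 - 2 \cdot 1 \right)} = 139^{2} + 2 \left(-156\right) \left(-177 - \left(99 + 2 \cdot 1\right)\right) = 19321 + 2 \left(-156\right) \left(-177 - 101\right) = 19321 + 2 \left(-156\right) \left(-278\right) = 19321 + 86736 = 106057$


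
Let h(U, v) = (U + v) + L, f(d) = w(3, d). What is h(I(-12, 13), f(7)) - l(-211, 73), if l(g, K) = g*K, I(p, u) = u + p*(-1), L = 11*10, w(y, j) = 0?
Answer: 15538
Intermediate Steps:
f(d) = 0
L = 110
I(p, u) = u - p
l(g, K) = K*g
h(U, v) = 110 + U + v (h(U, v) = (U + v) + 110 = 110 + U + v)
h(I(-12, 13), f(7)) - l(-211, 73) = (110 + (13 - 1*(-12)) + 0) - 73*(-211) = (110 + (13 + 12) + 0) - 1*(-15403) = (110 + 25 + 0) + 15403 = 135 + 15403 = 15538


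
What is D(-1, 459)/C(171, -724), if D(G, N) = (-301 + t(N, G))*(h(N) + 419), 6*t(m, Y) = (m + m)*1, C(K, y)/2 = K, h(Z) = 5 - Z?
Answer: 2590/171 ≈ 15.146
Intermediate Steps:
C(K, y) = 2*K
t(m, Y) = m/3 (t(m, Y) = ((m + m)*1)/6 = ((2*m)*1)/6 = (2*m)/6 = m/3)
D(G, N) = (-301 + N/3)*(424 - N) (D(G, N) = (-301 + N/3)*((5 - N) + 419) = (-301 + N/3)*(424 - N))
D(-1, 459)/C(171, -724) = (-127624 - 1/3*459**2 + (1327/3)*459)/((2*171)) = (-127624 - 1/3*210681 + 203031)/342 = (-127624 - 70227 + 203031)*(1/342) = 5180*(1/342) = 2590/171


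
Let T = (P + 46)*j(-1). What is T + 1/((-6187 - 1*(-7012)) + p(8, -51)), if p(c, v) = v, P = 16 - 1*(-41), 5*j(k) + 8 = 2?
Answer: -478327/3870 ≈ -123.60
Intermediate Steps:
j(k) = -6/5 (j(k) = -8/5 + (⅕)*2 = -8/5 + ⅖ = -6/5)
P = 57 (P = 16 + 41 = 57)
T = -618/5 (T = (57 + 46)*(-6/5) = 103*(-6/5) = -618/5 ≈ -123.60)
T + 1/((-6187 - 1*(-7012)) + p(8, -51)) = -618/5 + 1/((-6187 - 1*(-7012)) - 51) = -618/5 + 1/((-6187 + 7012) - 51) = -618/5 + 1/(825 - 51) = -618/5 + 1/774 = -478327/3870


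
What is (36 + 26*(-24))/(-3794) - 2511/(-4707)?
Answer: 97575/141733 ≈ 0.68844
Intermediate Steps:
(36 + 26*(-24))/(-3794) - 2511/(-4707) = (36 - 624)*(-1/3794) - 2511*(-1/4707) = -588*(-1/3794) + 279/523 = 42/271 + 279/523 = 97575/141733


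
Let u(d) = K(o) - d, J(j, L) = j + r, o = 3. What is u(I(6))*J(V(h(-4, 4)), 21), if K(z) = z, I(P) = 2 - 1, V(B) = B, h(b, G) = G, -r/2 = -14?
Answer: 64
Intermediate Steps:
r = 28 (r = -2*(-14) = 28)
I(P) = 1
J(j, L) = 28 + j (J(j, L) = j + 28 = 28 + j)
u(d) = 3 - d
u(I(6))*J(V(h(-4, 4)), 21) = (3 - 1*1)*(28 + 4) = (3 - 1)*32 = 2*32 = 64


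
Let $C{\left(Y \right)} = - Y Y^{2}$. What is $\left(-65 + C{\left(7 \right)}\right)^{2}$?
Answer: $166464$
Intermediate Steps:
$C{\left(Y \right)} = - Y^{3}$
$\left(-65 + C{\left(7 \right)}\right)^{2} = \left(-65 - 7^{3}\right)^{2} = \left(-65 - 343\right)^{2} = \left(-408\right)^{2} = 166464$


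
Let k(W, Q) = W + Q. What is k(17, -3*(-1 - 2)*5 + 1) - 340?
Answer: -277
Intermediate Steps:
k(W, Q) = Q + W
k(17, -3*(-1 - 2)*5 + 1) - 340 = ((-3*(-1 - 2)*5 + 1) + 17) - 340 = ((-3*(-3)*5 + 1) + 17) - 340 = ((9*5 + 1) + 17) - 340 = ((45 + 1) + 17) - 340 = (46 + 17) - 340 = 63 - 340 = -277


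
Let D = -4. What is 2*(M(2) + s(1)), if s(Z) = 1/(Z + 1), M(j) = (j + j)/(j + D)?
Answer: -3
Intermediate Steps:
M(j) = 2*j/(-4 + j) (M(j) = (j + j)/(j - 4) = (2*j)/(-4 + j) = 2*j/(-4 + j))
s(Z) = 1/(1 + Z)
2*(M(2) + s(1)) = 2*(2*2/(-4 + 2) + 1/(1 + 1)) = 2*(2*2/(-2) + 1/2) = 2*(2*2*(-½) + ½) = 2*(-2 + ½) = 2*(-3/2) = -3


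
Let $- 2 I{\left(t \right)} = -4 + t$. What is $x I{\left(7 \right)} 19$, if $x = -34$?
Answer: $969$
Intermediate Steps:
$I{\left(t \right)} = 2 - \frac{t}{2}$ ($I{\left(t \right)} = - \frac{-4 + t}{2} = 2 - \frac{t}{2}$)
$x I{\left(7 \right)} 19 = - 34 \left(2 - \frac{7}{2}\right) 19 = \left(-34\right) \left(- \frac{3}{2}\right) 19 = 51 \cdot 19 = 969$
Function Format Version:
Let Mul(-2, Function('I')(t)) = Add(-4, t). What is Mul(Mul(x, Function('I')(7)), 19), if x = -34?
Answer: 969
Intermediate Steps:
Function('I')(t) = Add(2, Mul(Rational(-1, 2), t)) (Function('I')(t) = Mul(Rational(-1, 2), Add(-4, t)) = Add(2, Mul(Rational(-1, 2), t)))
Mul(Mul(x, Function('I')(7)), 19) = Mul(Mul(-34, Add(2, Mul(Rational(-1, 2), 7))), 19) = Mul(Mul(-34, Add(2, Rational(-7, 2))), 19) = Mul(Mul(-34, Rational(-3, 2)), 19) = Mul(51, 19) = 969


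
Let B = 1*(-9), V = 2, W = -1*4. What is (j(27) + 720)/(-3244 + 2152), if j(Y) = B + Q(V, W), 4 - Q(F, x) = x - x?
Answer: -55/84 ≈ -0.65476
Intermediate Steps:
W = -4
Q(F, x) = 4 (Q(F, x) = 4 - (x - x) = 4 - 1*0 = 4 + 0 = 4)
B = -9
j(Y) = -5 (j(Y) = -9 + 4 = -5)
(j(27) + 720)/(-3244 + 2152) = (-5 + 720)/(-3244 + 2152) = 715/(-1092) = 715*(-1/1092) = -55/84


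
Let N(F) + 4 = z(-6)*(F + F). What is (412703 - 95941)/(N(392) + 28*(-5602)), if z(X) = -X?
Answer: -158381/76078 ≈ -2.0818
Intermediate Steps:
N(F) = -4 + 12*F (N(F) = -4 + (-1*(-6))*(F + F) = -4 + 6*(2*F) = -4 + 12*F)
(412703 - 95941)/(N(392) + 28*(-5602)) = (412703 - 95941)/((-4 + 12*392) + 28*(-5602)) = 316762/((-4 + 4704) - 156856) = 316762/(4700 - 156856) = 316762/(-152156) = 316762*(-1/152156) = -158381/76078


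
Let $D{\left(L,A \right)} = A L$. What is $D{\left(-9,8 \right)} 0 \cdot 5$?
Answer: $0$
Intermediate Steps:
$D{\left(-9,8 \right)} 0 \cdot 5 = 8 \left(-9\right) 0 \cdot 5 = \left(-72\right) 0 = 0$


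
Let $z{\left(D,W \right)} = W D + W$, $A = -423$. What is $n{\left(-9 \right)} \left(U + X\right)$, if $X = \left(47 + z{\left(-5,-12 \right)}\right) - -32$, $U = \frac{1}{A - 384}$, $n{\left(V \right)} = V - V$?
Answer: $0$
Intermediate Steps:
$z{\left(D,W \right)} = W + D W$ ($z{\left(D,W \right)} = D W + W = W + D W$)
$n{\left(V \right)} = 0$
$U = - \frac{1}{807}$ ($U = \frac{1}{-423 - 384} = \frac{1}{-807} = - \frac{1}{807} \approx -0.0012392$)
$X = 127$ ($X = \left(47 - 12 \left(1 - 5\right)\right) - -32 = \left(47 - -48\right) + 32 = \left(47 + 48\right) + 32 = 95 + 32 = 127$)
$n{\left(-9 \right)} \left(U + X\right) = 0 \left(- \frac{1}{807} + 127\right) = 0 \cdot \frac{102488}{807} = 0$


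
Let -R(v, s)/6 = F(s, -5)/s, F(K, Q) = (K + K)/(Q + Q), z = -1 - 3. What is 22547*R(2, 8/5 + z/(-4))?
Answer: 135282/5 ≈ 27056.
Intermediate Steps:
z = -4
F(K, Q) = K/Q (F(K, Q) = (2*K)/((2*Q)) = (2*K)*(1/(2*Q)) = K/Q)
R(v, s) = 6/5 (R(v, s) = -6*s/(-5)/s = -6*s*(-⅕)/s = -6*(-s/5)/s = -6*(-⅕) = 6/5)
22547*R(2, 8/5 + z/(-4)) = 22547*(6/5) = 135282/5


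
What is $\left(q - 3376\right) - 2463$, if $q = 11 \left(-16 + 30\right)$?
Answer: $-5685$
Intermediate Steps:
$q = 154$ ($q = 11 \cdot 14 = 154$)
$\left(q - 3376\right) - 2463 = \left(154 - 3376\right) - 2463 = -3222 - 2463 = -5685$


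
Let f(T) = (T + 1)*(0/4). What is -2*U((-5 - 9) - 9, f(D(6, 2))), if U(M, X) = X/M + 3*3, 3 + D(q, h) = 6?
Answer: -18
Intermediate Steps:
D(q, h) = 3 (D(q, h) = -3 + 6 = 3)
f(T) = 0 (f(T) = (1 + T)*(0*(¼)) = (1 + T)*0 = 0)
U(M, X) = 9 + X/M (U(M, X) = X/M + 9 = 9 + X/M)
-2*U((-5 - 9) - 9, f(D(6, 2))) = -2*(9 + 0/((-5 - 9) - 9)) = -2*(9 + 0/(-14 - 9)) = -2*(9 + 0/(-23)) = -2*(9 + 0*(-1/23)) = -2*(9 + 0) = -2*9 = -18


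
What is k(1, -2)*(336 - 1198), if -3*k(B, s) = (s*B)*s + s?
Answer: 1724/3 ≈ 574.67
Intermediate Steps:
k(B, s) = -s/3 - B*s**2/3 (k(B, s) = -((s*B)*s + s)/3 = -((B*s)*s + s)/3 = -(B*s**2 + s)/3 = -(s + B*s**2)/3 = -s/3 - B*s**2/3)
k(1, -2)*(336 - 1198) = (-1/3*(-2)*(1 + 1*(-2)))*(336 - 1198) = -1/3*(-2)*(1 - 2)*(-862) = -1/3*(-2)*(-1)*(-862) = -2/3*(-862) = 1724/3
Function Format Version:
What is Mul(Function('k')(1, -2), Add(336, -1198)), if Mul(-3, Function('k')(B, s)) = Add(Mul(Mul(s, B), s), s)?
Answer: Rational(1724, 3) ≈ 574.67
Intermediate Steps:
Function('k')(B, s) = Add(Mul(Rational(-1, 3), s), Mul(Rational(-1, 3), B, Pow(s, 2))) (Function('k')(B, s) = Mul(Rational(-1, 3), Add(Mul(Mul(s, B), s), s)) = Mul(Rational(-1, 3), Add(Mul(Mul(B, s), s), s)) = Mul(Rational(-1, 3), Add(Mul(B, Pow(s, 2)), s)) = Mul(Rational(-1, 3), Add(s, Mul(B, Pow(s, 2)))) = Add(Mul(Rational(-1, 3), s), Mul(Rational(-1, 3), B, Pow(s, 2))))
Mul(Function('k')(1, -2), Add(336, -1198)) = Mul(Mul(Rational(-1, 3), -2, Add(1, Mul(1, -2))), Add(336, -1198)) = Mul(Mul(Rational(-1, 3), -2, Add(1, -2)), -862) = Mul(Mul(Rational(-1, 3), -2, -1), -862) = Mul(Rational(-2, 3), -862) = Rational(1724, 3)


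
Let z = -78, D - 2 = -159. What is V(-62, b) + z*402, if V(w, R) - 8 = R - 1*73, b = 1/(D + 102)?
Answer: -1728156/55 ≈ -31421.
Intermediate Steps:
D = -157 (D = 2 - 159 = -157)
b = -1/55 (b = 1/(-157 + 102) = 1/(-55) = -1/55 ≈ -0.018182)
V(w, R) = -65 + R (V(w, R) = 8 + (R - 1*73) = 8 + (R - 73) = 8 + (-73 + R) = -65 + R)
V(-62, b) + z*402 = (-65 - 1/55) - 78*402 = -3576/55 - 31356 = -1728156/55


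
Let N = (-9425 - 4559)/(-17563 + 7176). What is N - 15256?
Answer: -158450088/10387 ≈ -15255.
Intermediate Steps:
N = 13984/10387 (N = -13984/(-10387) = -13984*(-1/10387) = 13984/10387 ≈ 1.3463)
N - 15256 = 13984/10387 - 15256 = -158450088/10387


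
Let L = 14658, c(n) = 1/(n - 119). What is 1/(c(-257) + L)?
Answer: 376/5511407 ≈ 6.8222e-5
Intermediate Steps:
c(n) = 1/(-119 + n)
1/(c(-257) + L) = 1/(1/(-119 - 257) + 14658) = 1/(1/(-376) + 14658) = 1/(-1/376 + 14658) = 1/(5511407/376) = 376/5511407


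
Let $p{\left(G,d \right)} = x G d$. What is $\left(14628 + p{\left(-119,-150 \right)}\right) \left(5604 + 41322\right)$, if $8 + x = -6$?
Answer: $-11040373872$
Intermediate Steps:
$x = -14$ ($x = -8 - 6 = -14$)
$p{\left(G,d \right)} = - 14 G d$
$\left(14628 + p{\left(-119,-150 \right)}\right) \left(5604 + 41322\right) = \left(14628 - \left(-1666\right) \left(-150\right)\right) \left(5604 + 41322\right) = \left(14628 - 249900\right) 46926 = \left(-235272\right) 46926 = -11040373872$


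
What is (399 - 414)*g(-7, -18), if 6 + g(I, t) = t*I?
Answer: -1800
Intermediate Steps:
g(I, t) = -6 + I*t (g(I, t) = -6 + t*I = -6 + I*t)
(399 - 414)*g(-7, -18) = (399 - 414)*(-6 - 7*(-18)) = -15*(-6 + 126) = -15*120 = -1800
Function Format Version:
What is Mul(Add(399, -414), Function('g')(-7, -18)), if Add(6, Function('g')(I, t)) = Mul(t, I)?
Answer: -1800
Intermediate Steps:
Function('g')(I, t) = Add(-6, Mul(I, t)) (Function('g')(I, t) = Add(-6, Mul(t, I)) = Add(-6, Mul(I, t)))
Mul(Add(399, -414), Function('g')(-7, -18)) = Mul(Add(399, -414), Add(-6, Mul(-7, -18))) = Mul(-15, Add(-6, 126)) = Mul(-15, 120) = -1800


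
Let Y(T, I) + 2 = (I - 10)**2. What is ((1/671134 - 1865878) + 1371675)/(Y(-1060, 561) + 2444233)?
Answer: -110558812067/614721160496 ≈ -0.17985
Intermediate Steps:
Y(T, I) = -2 + (-10 + I)**2 (Y(T, I) = -2 + (I - 10)**2 = -2 + (-10 + I)**2)
((1/671134 - 1865878) + 1371675)/(Y(-1060, 561) + 2444233) = ((1/671134 - 1865878) + 1371675)/((-2 + (-10 + 561)**2) + 2444233) = ((1/671134 - 1865878) + 1371675)/((-2 + 551**2) + 2444233) = (-1252254165651/671134 + 1371675)/((-2 + 303601) + 2444233) = -331676436201/(671134*(303599 + 2444233)) = -331676436201/671134/2747832 = -331676436201/671134*1/2747832 = -110558812067/614721160496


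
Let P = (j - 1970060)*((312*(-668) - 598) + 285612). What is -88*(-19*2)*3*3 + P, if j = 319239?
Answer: -126449556862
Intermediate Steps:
P = -126449586958 (P = (319239 - 1970060)*((312*(-668) - 598) + 285612) = -1650821*((-208416 - 598) + 285612) = -1650821*(-209014 + 285612) = -1650821*76598 = -126449586958)
-88*(-19*2)*3*3 + P = -88*(-19*2)*3*3 - 126449586958 = -(-3344)*9 - 126449586958 = -88*(-342) - 126449586958 = 30096 - 126449586958 = -126449556862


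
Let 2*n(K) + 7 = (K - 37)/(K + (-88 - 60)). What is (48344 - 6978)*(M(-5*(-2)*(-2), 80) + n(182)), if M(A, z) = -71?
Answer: -101781043/34 ≈ -2.9936e+6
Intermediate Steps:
n(K) = -7/2 + (-37 + K)/(2*(-148 + K)) (n(K) = -7/2 + ((K - 37)/(K + (-88 - 60)))/2 = -7/2 + ((-37 + K)/(K - 148))/2 = -7/2 + ((-37 + K)/(-148 + K))/2 = -7/2 + (-37 + K)/(2*(-148 + K)))
(48344 - 6978)*(M(-5*(-2)*(-2), 80) + n(182)) = (48344 - 6978)*(-71 + 3*(333 - 2*182)/(2*(-148 + 182))) = 41366*(-71 + (3/2)*(333 - 364)/34) = 41366*(-71 + (3/2)*(1/34)*(-31)) = 41366*(-71 - 93/68) = 41366*(-4921/68) = -101781043/34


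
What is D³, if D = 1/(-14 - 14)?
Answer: -1/21952 ≈ -4.5554e-5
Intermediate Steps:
D = -1/28 (D = 1/(-28) = -1/28 ≈ -0.035714)
D³ = (-1/28)³ = -1/21952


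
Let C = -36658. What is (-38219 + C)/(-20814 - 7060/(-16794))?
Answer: 628742169/174771628 ≈ 3.5975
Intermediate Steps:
(-38219 + C)/(-20814 - 7060/(-16794)) = (-38219 - 36658)/(-20814 - 7060/(-16794)) = -74877/(-20814 - 7060*(-1/16794)) = -74877/(-20814 + 3530/8397) = -74877/(-174771628/8397) = -74877*(-8397/174771628) = 628742169/174771628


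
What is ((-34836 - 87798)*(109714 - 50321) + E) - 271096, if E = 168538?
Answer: -7283703720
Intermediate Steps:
((-34836 - 87798)*(109714 - 50321) + E) - 271096 = ((-34836 - 87798)*(109714 - 50321) + 168538) - 271096 = (-122634*59393 + 168538) - 271096 = (-7283601162 + 168538) - 271096 = -7283432624 - 271096 = -7283703720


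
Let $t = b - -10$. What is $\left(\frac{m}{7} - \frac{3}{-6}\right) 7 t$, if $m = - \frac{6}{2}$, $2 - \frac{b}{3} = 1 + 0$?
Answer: $\frac{13}{2} \approx 6.5$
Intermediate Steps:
$b = 3$ ($b = 6 - 3 \left(1 + 0\right) = 6 - 3 = 3$)
$t = 13$ ($t = 3 - -10 = 3 + 10 = 13$)
$m = -3$ ($m = \left(-6\right) \frac{1}{2} = -3$)
$\left(\frac{m}{7} - \frac{3}{-6}\right) 7 t = \left(- \frac{3}{7} - \frac{3}{-6}\right) 7 \cdot 13 = \left(\left(-3\right) \frac{1}{7} - - \frac{1}{2}\right) 7 \cdot 13 = \left(- \frac{3}{7} + \frac{1}{2}\right) 7 \cdot 13 = \frac{1}{14} \cdot 7 \cdot 13 = \frac{1}{2} \cdot 13 = \frac{13}{2}$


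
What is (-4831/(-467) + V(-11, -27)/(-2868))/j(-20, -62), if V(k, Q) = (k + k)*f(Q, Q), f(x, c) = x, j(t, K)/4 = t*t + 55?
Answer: 452597/81254264 ≈ 0.0055701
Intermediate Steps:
j(t, K) = 220 + 4*t² (j(t, K) = 4*(t*t + 55) = 4*(t² + 55) = 4*(55 + t²) = 220 + 4*t²)
V(k, Q) = 2*Q*k (V(k, Q) = (k + k)*Q = (2*k)*Q = 2*Q*k)
(-4831/(-467) + V(-11, -27)/(-2868))/j(-20, -62) = (-4831/(-467) + (2*(-27)*(-11))/(-2868))/(220 + 4*(-20)²) = (-4831*(-1/467) + 594*(-1/2868))/(220 + 4*400) = (4831/467 - 99/478)/(220 + 1600) = (2262985/223226)/1820 = (2262985/223226)*(1/1820) = 452597/81254264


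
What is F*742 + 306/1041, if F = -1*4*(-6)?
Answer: 6179478/347 ≈ 17808.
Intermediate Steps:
F = 24 (F = -4*(-6) = 24)
F*742 + 306/1041 = 24*742 + 306/1041 = 17808 + 306*(1/1041) = 17808 + 102/347 = 6179478/347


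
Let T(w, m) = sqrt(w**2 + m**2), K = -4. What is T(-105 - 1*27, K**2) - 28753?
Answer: -28753 + 4*sqrt(1105) ≈ -28620.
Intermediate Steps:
T(w, m) = sqrt(m**2 + w**2)
T(-105 - 1*27, K**2) - 28753 = sqrt(((-4)**2)**2 + (-105 - 1*27)**2) - 28753 = sqrt(16**2 + (-105 - 27)**2) - 28753 = sqrt(256 + (-132)**2) - 28753 = sqrt(256 + 17424) - 28753 = sqrt(17680) - 28753 = 4*sqrt(1105) - 28753 = -28753 + 4*sqrt(1105)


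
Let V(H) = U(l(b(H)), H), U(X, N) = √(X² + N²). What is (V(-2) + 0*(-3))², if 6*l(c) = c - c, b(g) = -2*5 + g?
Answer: 4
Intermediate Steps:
b(g) = -10 + g
l(c) = 0 (l(c) = (c - c)/6 = (⅙)*0 = 0)
U(X, N) = √(N² + X²)
V(H) = √(H²) (V(H) = √(H² + 0²) = √(H² + 0) = √(H²))
(V(-2) + 0*(-3))² = (√((-2)²) + 0*(-3))² = (√4 + 0)² = (2 + 0)² = 2² = 4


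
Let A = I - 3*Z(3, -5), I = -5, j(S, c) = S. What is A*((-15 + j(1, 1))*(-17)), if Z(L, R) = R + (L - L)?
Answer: 2380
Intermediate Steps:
Z(L, R) = R (Z(L, R) = R + 0 = R)
A = 10 (A = -5 - 3*(-5) = -5 + 15 = 10)
A*((-15 + j(1, 1))*(-17)) = 10*((-15 + 1)*(-17)) = 10*(-14*(-17)) = 10*238 = 2380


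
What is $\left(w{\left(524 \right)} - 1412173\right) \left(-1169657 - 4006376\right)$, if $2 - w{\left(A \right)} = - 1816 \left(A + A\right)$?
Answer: $-2541416674901$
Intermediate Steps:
$w{\left(A \right)} = 2 + 3632 A$ ($w{\left(A \right)} = 2 - - 1816 \left(A + A\right) = 2 - - 1816 \cdot 2 A = 2 - - 3632 A = 2 + 3632 A$)
$\left(w{\left(524 \right)} - 1412173\right) \left(-1169657 - 4006376\right) = \left(\left(2 + 3632 \cdot 524\right) - 1412173\right) \left(-1169657 - 4006376\right) = \left(\left(2 + 1903168\right) - 1412173\right) \left(-5176033\right) = \left(1903170 - 1412173\right) \left(-5176033\right) = 490997 \left(-5176033\right) = -2541416674901$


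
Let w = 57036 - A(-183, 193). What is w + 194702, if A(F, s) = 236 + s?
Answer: 251309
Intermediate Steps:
w = 56607 (w = 57036 - (236 + 193) = 57036 - 1*429 = 57036 - 429 = 56607)
w + 194702 = 56607 + 194702 = 251309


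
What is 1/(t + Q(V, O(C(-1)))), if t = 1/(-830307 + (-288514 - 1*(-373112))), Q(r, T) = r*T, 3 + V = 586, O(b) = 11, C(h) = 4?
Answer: 745709/4782231816 ≈ 0.00015593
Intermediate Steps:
V = 583 (V = -3 + 586 = 583)
Q(r, T) = T*r
t = -1/745709 (t = 1/(-830307 + (-288514 + 373112)) = 1/(-830307 + 84598) = 1/(-745709) = -1/745709 ≈ -1.3410e-6)
1/(t + Q(V, O(C(-1)))) = 1/(-1/745709 + 11*583) = 1/(-1/745709 + 6413) = 1/(4782231816/745709) = 745709/4782231816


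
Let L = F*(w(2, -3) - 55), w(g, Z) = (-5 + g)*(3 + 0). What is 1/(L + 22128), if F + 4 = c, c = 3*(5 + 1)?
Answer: 1/21232 ≈ 4.7099e-5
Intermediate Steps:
w(g, Z) = -15 + 3*g (w(g, Z) = (-5 + g)*3 = -15 + 3*g)
c = 18 (c = 3*6 = 18)
F = 14 (F = -4 + 18 = 14)
L = -896 (L = 14*((-15 + 3*2) - 55) = 14*((-15 + 6) - 55) = 14*(-9 - 55) = 14*(-64) = -896)
1/(L + 22128) = 1/(-896 + 22128) = 1/21232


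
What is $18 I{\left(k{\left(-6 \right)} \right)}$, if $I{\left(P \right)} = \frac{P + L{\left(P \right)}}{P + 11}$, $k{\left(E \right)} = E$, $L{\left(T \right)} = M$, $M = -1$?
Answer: $- \frac{126}{5} \approx -25.2$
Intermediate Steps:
$L{\left(T \right)} = -1$
$I{\left(P \right)} = \frac{-1 + P}{11 + P}$ ($I{\left(P \right)} = \frac{P - 1}{P + 11} = \frac{-1 + P}{11 + P}$)
$18 I{\left(k{\left(-6 \right)} \right)} = 18 \frac{-1 - 6}{11 - 6} = 18 \cdot \frac{1}{5} \left(-7\right) = 18 \left(- \frac{7}{5}\right) = - \frac{126}{5}$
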